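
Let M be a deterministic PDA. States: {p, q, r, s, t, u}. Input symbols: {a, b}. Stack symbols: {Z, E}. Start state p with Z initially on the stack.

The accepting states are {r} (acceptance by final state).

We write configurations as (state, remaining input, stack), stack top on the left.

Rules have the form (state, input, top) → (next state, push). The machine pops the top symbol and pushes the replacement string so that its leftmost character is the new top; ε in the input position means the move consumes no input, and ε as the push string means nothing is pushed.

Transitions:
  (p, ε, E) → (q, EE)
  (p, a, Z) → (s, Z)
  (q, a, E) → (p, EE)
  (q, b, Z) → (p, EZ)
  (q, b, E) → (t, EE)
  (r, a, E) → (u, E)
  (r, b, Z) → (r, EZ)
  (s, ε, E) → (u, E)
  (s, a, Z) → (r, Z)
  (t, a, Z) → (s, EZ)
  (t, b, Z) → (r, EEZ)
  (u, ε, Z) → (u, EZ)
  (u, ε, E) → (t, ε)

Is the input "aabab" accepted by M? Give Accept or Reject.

(p, aabab, Z)
  read a, top Z: go to s, push Z → (s, abab, Z)
  read a, top Z: go to r, push Z → (r, bab, Z)
  read b, top Z: go to r, push EZ → (r, ab, EZ)
  read a, top E: go to u, push E → (u, b, EZ)
  ε-move, top E: go to t, push ε → (t, b, Z)
  read b, top Z: go to r, push EEZ → (r, ε, EEZ)
All input consumed; state r ∈ F.

Accept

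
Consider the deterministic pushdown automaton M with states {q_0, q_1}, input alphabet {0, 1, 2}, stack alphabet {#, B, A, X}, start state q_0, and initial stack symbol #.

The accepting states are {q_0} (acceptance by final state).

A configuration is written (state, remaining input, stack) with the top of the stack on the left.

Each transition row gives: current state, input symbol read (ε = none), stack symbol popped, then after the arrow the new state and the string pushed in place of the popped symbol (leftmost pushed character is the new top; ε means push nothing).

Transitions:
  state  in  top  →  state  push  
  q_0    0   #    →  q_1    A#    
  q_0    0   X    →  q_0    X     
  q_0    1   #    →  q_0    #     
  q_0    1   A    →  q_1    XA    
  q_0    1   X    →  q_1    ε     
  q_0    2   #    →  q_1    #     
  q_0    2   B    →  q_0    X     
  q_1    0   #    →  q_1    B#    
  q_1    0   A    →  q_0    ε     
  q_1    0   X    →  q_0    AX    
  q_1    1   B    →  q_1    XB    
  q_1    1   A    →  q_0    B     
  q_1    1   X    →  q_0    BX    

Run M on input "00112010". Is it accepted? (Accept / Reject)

(q_0, 00112010, #)
  read 0, top #: go to q_1, push A# → (q_1, 0112010, A#)
  read 0, top A: go to q_0, push ε → (q_0, 112010, #)
  read 1, top #: go to q_0, push # → (q_0, 12010, #)
  read 1, top #: go to q_0, push # → (q_0, 2010, #)
  read 2, top #: go to q_1, push # → (q_1, 010, #)
  read 0, top #: go to q_1, push B# → (q_1, 10, B#)
  read 1, top B: go to q_1, push XB → (q_1, 0, XB#)
  read 0, top X: go to q_0, push AX → (q_0, ε, AXB#)
All input consumed; state q_0 ∈ F.

Accept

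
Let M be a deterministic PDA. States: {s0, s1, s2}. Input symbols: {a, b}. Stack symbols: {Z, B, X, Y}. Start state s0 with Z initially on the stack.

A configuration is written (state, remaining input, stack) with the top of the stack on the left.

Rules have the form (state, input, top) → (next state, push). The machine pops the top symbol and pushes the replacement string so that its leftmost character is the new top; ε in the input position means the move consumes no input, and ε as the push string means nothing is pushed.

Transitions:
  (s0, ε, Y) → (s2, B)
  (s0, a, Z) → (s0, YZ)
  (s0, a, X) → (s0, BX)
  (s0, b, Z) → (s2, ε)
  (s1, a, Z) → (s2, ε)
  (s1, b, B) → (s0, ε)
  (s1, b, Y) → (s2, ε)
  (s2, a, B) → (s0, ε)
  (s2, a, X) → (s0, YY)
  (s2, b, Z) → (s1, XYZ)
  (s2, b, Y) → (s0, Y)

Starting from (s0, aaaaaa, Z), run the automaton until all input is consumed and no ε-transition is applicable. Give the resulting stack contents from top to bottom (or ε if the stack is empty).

Z

(s0, aaaaaa, Z)
  read a, top Z: go to s0, push YZ → (s0, aaaaa, YZ)
  ε-move, top Y: go to s2, push B → (s2, aaaaa, BZ)
  read a, top B: go to s0, push ε → (s0, aaaa, Z)
  read a, top Z: go to s0, push YZ → (s0, aaa, YZ)
  ε-move, top Y: go to s2, push B → (s2, aaa, BZ)
  read a, top B: go to s0, push ε → (s0, aa, Z)
  read a, top Z: go to s0, push YZ → (s0, a, YZ)
  ε-move, top Y: go to s2, push B → (s2, a, BZ)
  read a, top B: go to s0, push ε → (s0, ε, Z)
All input consumed in state s0 with stack Z.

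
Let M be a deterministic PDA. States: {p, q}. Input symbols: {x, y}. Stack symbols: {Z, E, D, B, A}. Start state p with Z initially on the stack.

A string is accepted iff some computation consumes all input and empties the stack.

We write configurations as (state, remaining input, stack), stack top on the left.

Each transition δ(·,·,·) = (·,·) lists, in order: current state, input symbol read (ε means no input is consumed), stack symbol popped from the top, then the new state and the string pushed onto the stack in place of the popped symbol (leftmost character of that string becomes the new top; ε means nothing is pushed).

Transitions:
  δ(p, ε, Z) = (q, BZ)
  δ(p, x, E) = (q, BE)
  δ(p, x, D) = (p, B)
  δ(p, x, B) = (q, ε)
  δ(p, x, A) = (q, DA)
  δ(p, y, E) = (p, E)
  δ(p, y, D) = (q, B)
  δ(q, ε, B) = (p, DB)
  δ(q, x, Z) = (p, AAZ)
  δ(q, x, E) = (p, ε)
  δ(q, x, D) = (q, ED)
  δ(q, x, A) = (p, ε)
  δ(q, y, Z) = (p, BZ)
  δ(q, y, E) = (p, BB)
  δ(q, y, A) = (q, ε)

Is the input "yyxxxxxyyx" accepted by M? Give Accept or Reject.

(p, yyxxxxxyyx, Z) ⊢ (q, yyxxxxxyyx, BZ) ⊢ (p, yyxxxxxyyx, DBZ) ⊢ (q, yxxxxxyyx, BBZ) ⊢ (p, yxxxxxyyx, DBBZ) ⊢ (q, xxxxxyyx, BBBZ) ⊢ (p, xxxxxyyx, DBBBZ) ⊢ (p, xxxxyyx, BBBBZ) ⊢ (q, xxxyyx, BBBZ) ⊢ (p, xxxyyx, DBBBZ) ⊢ (p, xxyyx, BBBBZ) ⊢ (q, xyyx, BBBZ) ⊢ (p, xyyx, DBBBZ) ⊢ (p, yyx, BBBBZ)
No transition applies at (p, yyx, BBBBZ); input not fully consumed.

Reject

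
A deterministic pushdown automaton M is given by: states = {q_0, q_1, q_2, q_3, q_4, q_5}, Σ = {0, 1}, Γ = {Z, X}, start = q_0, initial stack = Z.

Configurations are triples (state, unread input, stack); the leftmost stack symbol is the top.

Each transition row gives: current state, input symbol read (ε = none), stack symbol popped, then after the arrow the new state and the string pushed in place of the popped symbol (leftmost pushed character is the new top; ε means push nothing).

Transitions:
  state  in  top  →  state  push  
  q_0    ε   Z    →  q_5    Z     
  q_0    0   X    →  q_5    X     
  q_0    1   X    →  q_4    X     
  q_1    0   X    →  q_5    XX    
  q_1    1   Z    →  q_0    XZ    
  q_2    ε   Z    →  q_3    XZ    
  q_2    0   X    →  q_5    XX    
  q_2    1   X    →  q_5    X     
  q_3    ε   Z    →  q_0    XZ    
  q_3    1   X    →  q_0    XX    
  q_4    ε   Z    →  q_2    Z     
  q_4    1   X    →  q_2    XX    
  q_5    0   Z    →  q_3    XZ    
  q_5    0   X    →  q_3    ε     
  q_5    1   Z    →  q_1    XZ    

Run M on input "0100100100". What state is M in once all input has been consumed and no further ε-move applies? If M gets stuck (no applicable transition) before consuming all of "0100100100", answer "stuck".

(q_0, 0100100100, Z)
  ε-move, top Z: go to q_5, push Z → (q_5, 0100100100, Z)
  read 0, top Z: go to q_3, push XZ → (q_3, 100100100, XZ)
  read 1, top X: go to q_0, push XX → (q_0, 00100100, XXZ)
  read 0, top X: go to q_5, push X → (q_5, 0100100, XXZ)
  read 0, top X: go to q_3, push ε → (q_3, 100100, XZ)
  read 1, top X: go to q_0, push XX → (q_0, 00100, XXZ)
  read 0, top X: go to q_5, push X → (q_5, 0100, XXZ)
  read 0, top X: go to q_3, push ε → (q_3, 100, XZ)
  read 1, top X: go to q_0, push XX → (q_0, 00, XXZ)
  read 0, top X: go to q_5, push X → (q_5, 0, XXZ)
  read 0, top X: go to q_3, push ε → (q_3, ε, XZ)
All input consumed; M is in state q_3.

q_3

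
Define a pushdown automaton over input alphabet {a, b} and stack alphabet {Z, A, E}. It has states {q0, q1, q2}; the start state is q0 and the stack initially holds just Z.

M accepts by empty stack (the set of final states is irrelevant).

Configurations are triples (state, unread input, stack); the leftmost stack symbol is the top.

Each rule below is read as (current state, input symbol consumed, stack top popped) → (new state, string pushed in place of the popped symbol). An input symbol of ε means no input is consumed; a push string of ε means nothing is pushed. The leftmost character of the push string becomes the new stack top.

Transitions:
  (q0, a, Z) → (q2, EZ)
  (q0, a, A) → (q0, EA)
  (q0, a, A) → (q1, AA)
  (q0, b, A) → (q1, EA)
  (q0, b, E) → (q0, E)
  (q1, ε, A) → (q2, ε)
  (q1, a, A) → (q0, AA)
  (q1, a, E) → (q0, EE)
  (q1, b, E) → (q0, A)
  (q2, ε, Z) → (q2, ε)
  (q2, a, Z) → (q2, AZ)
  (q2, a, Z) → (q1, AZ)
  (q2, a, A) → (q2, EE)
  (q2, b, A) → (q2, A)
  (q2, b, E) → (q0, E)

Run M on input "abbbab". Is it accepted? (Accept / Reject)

Reject

No computation consumes all input and empties the stack.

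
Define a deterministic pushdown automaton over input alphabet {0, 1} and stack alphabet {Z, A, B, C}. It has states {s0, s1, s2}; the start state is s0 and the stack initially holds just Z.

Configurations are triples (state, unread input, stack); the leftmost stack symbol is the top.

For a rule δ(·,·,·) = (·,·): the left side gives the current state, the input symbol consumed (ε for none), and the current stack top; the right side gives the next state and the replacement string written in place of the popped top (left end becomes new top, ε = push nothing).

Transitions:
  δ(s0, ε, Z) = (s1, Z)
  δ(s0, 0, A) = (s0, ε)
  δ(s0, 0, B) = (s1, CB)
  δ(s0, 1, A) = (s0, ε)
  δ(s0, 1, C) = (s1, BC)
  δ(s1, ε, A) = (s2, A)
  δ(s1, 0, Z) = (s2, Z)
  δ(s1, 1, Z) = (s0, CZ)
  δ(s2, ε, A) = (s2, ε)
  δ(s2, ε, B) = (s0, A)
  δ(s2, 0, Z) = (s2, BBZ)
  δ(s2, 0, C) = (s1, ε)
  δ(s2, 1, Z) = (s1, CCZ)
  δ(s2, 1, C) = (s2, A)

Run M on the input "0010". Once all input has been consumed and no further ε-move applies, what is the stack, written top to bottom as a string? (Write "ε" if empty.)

CBZ

(s0, 0010, Z)
  ε-move, top Z: go to s1, push Z → (s1, 0010, Z)
  read 0, top Z: go to s2, push Z → (s2, 010, Z)
  read 0, top Z: go to s2, push BBZ → (s2, 10, BBZ)
  ε-move, top B: go to s0, push A → (s0, 10, ABZ)
  read 1, top A: go to s0, push ε → (s0, 0, BZ)
  read 0, top B: go to s1, push CB → (s1, ε, CBZ)
All input consumed in state s1 with stack CBZ.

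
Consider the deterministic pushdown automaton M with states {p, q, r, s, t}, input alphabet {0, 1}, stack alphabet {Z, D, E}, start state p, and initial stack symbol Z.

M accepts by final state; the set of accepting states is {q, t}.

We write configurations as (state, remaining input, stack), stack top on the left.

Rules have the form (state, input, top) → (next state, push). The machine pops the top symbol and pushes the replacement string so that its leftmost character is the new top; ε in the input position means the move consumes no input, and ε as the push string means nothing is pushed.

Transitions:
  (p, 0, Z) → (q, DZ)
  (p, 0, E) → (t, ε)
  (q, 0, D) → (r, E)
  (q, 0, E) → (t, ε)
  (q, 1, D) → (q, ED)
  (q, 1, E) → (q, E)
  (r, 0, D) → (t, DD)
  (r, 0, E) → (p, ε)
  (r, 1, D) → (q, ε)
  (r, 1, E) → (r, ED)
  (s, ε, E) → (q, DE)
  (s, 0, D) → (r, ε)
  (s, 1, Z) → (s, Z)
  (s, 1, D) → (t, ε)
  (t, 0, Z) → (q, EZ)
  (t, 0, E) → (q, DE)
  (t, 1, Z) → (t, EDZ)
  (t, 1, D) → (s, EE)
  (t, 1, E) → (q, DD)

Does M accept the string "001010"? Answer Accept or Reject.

Reject

(p, 001010, Z)
  read 0, top Z: go to q, push DZ → (q, 01010, DZ)
  read 0, top D: go to r, push E → (r, 1010, EZ)
  read 1, top E: go to r, push ED → (r, 010, EDZ)
  read 0, top E: go to p, push ε → (p, 10, DZ)
No transition applies at (p, 10, DZ); input not fully consumed.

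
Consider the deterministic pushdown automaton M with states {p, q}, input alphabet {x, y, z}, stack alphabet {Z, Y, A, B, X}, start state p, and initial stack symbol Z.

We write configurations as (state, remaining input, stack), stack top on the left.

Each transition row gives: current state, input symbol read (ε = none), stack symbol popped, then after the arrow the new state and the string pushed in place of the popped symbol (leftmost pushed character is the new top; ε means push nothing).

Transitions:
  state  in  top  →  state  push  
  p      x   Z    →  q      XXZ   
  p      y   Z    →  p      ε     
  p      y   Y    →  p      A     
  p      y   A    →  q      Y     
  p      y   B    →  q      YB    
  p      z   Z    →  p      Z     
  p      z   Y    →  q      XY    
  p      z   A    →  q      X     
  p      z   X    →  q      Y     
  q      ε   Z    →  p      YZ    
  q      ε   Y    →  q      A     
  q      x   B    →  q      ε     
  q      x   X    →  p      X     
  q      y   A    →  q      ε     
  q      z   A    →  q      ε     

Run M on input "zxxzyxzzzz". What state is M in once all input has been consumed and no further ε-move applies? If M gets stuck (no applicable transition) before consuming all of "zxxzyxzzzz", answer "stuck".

(p, zxxzyxzzzz, Z) ⊢ (p, xxzyxzzzz, Z) ⊢ (q, xzyxzzzz, XXZ) ⊢ (p, zyxzzzz, XXZ) ⊢ (q, yxzzzz, YXZ) ⊢ (q, yxzzzz, AXZ) ⊢ (q, xzzzz, XZ) ⊢ (p, zzzz, XZ) ⊢ (q, zzz, YZ) ⊢ (q, zzz, AZ) ⊢ (q, zz, Z) ⊢ (p, zz, YZ) ⊢ (q, z, XYZ)
No transition for (q, z, top X); M blocks with input z remaining.

stuck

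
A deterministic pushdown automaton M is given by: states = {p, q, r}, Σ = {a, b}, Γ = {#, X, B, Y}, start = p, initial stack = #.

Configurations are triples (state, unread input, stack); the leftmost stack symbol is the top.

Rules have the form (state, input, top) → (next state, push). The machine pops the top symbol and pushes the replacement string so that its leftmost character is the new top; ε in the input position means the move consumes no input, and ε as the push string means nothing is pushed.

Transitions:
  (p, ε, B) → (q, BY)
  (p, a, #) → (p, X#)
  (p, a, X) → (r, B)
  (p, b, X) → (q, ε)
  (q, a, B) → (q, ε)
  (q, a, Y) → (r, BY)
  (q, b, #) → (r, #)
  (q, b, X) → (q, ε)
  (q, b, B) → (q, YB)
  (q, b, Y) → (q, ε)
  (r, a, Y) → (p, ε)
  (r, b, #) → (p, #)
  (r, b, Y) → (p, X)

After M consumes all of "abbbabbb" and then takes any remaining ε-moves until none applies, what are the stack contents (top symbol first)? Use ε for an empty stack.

(p, abbbabbb, #)
  read a, top #: go to p, push X# → (p, bbbabbb, X#)
  read b, top X: go to q, push ε → (q, bbabbb, #)
  read b, top #: go to r, push # → (r, babbb, #)
  read b, top #: go to p, push # → (p, abbb, #)
  read a, top #: go to p, push X# → (p, bbb, X#)
  read b, top X: go to q, push ε → (q, bb, #)
  read b, top #: go to r, push # → (r, b, #)
  read b, top #: go to p, push # → (p, ε, #)
All input consumed in state p with stack #.

#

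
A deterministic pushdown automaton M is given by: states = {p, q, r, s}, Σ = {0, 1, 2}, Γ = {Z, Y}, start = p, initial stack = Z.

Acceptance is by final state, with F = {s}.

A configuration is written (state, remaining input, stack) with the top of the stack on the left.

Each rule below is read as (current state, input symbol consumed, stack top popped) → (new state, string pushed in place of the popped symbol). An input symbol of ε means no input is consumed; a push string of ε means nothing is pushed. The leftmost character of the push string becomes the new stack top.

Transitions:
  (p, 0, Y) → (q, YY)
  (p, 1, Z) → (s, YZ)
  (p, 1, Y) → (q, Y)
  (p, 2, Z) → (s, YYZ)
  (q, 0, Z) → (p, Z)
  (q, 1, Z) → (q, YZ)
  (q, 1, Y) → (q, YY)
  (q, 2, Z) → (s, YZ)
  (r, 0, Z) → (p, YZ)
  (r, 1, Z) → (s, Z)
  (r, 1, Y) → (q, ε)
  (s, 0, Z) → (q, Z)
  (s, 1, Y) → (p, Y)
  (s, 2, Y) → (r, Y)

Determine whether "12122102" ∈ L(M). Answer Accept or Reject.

(p, 12122102, Z)
  read 1, top Z: go to s, push YZ → (s, 2122102, YZ)
  read 2, top Y: go to r, push Y → (r, 122102, YZ)
  read 1, top Y: go to q, push ε → (q, 22102, Z)
  read 2, top Z: go to s, push YZ → (s, 2102, YZ)
  read 2, top Y: go to r, push Y → (r, 102, YZ)
  read 1, top Y: go to q, push ε → (q, 02, Z)
  read 0, top Z: go to p, push Z → (p, 2, Z)
  read 2, top Z: go to s, push YYZ → (s, ε, YYZ)
All input consumed; state s ∈ F.

Accept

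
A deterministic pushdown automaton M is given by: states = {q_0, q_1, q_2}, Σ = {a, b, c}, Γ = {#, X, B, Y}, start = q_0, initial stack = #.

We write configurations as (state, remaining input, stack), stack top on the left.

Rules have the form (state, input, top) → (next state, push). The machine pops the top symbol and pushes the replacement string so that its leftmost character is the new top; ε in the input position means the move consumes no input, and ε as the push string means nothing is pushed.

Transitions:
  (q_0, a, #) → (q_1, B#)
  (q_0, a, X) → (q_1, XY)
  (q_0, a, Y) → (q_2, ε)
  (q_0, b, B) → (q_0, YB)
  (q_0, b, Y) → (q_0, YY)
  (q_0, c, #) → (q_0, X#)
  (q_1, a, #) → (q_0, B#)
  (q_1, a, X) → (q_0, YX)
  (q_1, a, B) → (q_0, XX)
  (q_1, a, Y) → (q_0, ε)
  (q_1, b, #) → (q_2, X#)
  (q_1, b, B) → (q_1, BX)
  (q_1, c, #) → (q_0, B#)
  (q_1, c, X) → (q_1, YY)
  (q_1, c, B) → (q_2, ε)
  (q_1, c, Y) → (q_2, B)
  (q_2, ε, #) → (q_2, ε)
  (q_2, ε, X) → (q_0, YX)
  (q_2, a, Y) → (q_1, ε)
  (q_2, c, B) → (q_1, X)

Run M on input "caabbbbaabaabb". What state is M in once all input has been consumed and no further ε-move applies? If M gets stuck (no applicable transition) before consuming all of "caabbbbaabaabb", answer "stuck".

(q_0, caabbbbaabaabb, #) ⊢ (q_0, aabbbbaabaabb, X#) ⊢ (q_1, abbbbaabaabb, XY#) ⊢ (q_0, bbbbaabaabb, YXY#) ⊢ (q_0, bbbaabaabb, YYXY#) ⊢ (q_0, bbaabaabb, YYYXY#) ⊢ (q_0, baabaabb, YYYYXY#) ⊢ (q_0, aabaabb, YYYYYXY#) ⊢ (q_2, abaabb, YYYYXY#) ⊢ (q_1, baabb, YYYXY#)
No transition for (q_1, b, top Y); M blocks with input baabb remaining.

stuck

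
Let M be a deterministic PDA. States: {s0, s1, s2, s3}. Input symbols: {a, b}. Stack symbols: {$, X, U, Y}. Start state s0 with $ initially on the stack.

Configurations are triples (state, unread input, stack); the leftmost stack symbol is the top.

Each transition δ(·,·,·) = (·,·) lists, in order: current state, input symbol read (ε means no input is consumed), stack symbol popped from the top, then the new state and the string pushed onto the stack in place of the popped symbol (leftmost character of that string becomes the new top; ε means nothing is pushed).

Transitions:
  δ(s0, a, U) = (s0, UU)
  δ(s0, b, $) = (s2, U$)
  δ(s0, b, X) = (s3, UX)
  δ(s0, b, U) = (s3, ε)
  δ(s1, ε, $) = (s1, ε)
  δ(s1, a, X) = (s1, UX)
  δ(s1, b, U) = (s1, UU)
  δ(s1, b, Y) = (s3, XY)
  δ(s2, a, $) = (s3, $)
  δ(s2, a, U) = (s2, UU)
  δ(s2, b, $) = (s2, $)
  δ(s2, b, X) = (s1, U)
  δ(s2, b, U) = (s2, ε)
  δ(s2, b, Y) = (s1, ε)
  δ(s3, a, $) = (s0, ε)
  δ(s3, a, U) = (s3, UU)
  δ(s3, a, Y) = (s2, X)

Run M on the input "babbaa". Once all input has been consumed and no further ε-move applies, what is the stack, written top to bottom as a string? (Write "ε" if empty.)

ε

(s0, babbaa, $)
  read b, top $: go to s2, push U$ → (s2, abbaa, U$)
  read a, top U: go to s2, push UU → (s2, bbaa, UU$)
  read b, top U: go to s2, push ε → (s2, baa, U$)
  read b, top U: go to s2, push ε → (s2, aa, $)
  read a, top $: go to s3, push $ → (s3, a, $)
  read a, top $: go to s0, push ε → (s0, ε, ε)
All input consumed in state s0 with stack ε.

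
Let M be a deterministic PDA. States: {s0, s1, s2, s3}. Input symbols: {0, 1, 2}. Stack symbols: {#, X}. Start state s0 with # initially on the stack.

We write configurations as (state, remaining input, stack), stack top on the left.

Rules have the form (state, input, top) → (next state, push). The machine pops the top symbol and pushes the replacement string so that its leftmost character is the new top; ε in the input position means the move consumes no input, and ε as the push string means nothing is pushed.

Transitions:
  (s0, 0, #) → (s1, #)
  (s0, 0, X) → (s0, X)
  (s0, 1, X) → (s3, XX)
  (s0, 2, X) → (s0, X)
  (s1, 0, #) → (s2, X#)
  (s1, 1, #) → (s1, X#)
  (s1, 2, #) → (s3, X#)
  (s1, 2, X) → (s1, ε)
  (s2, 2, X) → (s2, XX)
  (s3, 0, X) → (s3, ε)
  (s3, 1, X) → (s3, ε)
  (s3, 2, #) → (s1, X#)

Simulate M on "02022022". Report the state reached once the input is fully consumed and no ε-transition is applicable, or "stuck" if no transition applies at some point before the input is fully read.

s2

(s0, 02022022, #) ⊢ (s1, 2022022, #) ⊢ (s3, 022022, X#) ⊢ (s3, 22022, #) ⊢ (s1, 2022, X#) ⊢ (s1, 022, #) ⊢ (s2, 22, X#) ⊢ (s2, 2, XX#) ⊢ (s2, ε, XXX#)
All input consumed; M is in state s2.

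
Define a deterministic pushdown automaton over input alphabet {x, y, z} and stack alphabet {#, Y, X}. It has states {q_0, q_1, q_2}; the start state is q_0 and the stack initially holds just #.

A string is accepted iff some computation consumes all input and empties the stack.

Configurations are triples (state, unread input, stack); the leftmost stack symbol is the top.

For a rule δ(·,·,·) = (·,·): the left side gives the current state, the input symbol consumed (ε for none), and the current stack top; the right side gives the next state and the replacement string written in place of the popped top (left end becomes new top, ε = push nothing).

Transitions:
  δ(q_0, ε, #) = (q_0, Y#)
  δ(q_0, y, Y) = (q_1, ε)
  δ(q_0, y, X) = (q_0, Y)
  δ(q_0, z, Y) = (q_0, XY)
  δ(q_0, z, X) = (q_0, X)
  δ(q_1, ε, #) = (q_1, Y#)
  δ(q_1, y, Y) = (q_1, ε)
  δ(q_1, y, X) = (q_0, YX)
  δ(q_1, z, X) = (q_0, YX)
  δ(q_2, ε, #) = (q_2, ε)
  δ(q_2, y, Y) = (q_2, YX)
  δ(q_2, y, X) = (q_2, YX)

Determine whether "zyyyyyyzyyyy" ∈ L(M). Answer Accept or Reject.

(q_0, zyyyyyyzyyyy, #)
  ε-move, top #: go to q_0, push Y# → (q_0, zyyyyyyzyyyy, Y#)
  read z, top Y: go to q_0, push XY → (q_0, yyyyyyzyyyy, XY#)
  read y, top X: go to q_0, push Y → (q_0, yyyyyzyyyy, YY#)
  read y, top Y: go to q_1, push ε → (q_1, yyyyzyyyy, Y#)
  read y, top Y: go to q_1, push ε → (q_1, yyyzyyyy, #)
  ε-move, top #: go to q_1, push Y# → (q_1, yyyzyyyy, Y#)
  read y, top Y: go to q_1, push ε → (q_1, yyzyyyy, #)
  ε-move, top #: go to q_1, push Y# → (q_1, yyzyyyy, Y#)
  read y, top Y: go to q_1, push ε → (q_1, yzyyyy, #)
  ε-move, top #: go to q_1, push Y# → (q_1, yzyyyy, Y#)
  read y, top Y: go to q_1, push ε → (q_1, zyyyy, #)
  ε-move, top #: go to q_1, push Y# → (q_1, zyyyy, Y#)
No transition applies at (q_1, zyyyy, Y#); input not fully consumed.

Reject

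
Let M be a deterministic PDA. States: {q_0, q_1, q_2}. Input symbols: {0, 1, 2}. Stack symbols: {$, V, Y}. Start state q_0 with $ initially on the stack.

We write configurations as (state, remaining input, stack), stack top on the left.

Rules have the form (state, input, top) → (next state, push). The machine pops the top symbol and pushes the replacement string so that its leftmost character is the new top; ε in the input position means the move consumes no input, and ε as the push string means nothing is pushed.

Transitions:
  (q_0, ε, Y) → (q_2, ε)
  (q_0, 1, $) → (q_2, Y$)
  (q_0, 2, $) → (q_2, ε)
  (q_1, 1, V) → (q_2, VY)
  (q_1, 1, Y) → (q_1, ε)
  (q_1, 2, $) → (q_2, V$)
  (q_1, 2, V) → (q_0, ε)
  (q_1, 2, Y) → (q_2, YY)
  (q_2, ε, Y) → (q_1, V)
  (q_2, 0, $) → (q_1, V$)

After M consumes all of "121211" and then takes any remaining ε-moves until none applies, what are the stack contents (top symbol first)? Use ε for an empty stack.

VY$

(q_0, 121211, $) ⊢ (q_2, 21211, Y$) ⊢ (q_1, 21211, V$) ⊢ (q_0, 1211, $) ⊢ (q_2, 211, Y$) ⊢ (q_1, 211, V$) ⊢ (q_0, 11, $) ⊢ (q_2, 1, Y$) ⊢ (q_1, 1, V$) ⊢ (q_2, ε, VY$)
All input consumed in state q_2 with stack VY$.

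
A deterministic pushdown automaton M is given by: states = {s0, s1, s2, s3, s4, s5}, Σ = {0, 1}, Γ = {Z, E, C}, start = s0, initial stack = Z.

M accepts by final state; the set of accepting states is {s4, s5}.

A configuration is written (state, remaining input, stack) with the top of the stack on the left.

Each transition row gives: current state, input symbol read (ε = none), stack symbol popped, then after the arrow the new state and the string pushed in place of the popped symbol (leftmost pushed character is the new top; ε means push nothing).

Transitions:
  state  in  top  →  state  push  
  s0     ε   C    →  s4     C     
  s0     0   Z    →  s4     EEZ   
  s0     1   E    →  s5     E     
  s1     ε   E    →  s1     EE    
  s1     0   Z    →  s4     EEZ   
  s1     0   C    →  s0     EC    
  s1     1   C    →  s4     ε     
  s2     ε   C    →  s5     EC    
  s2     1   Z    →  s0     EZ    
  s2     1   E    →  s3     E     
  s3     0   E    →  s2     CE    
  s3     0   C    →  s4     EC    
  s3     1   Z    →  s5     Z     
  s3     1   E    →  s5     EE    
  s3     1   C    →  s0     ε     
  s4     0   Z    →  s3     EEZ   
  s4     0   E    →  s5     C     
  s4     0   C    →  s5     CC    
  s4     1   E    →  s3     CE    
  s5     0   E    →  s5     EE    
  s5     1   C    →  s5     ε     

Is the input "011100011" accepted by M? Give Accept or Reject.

Reject

(s0, 011100011, Z) ⊢ (s4, 11100011, EEZ) ⊢ (s3, 1100011, CEEZ) ⊢ (s0, 100011, EEZ) ⊢ (s5, 00011, EEZ) ⊢ (s5, 0011, EEEZ) ⊢ (s5, 011, EEEEZ) ⊢ (s5, 11, EEEEEZ)
No transition applies at (s5, 11, EEEEEZ); input not fully consumed.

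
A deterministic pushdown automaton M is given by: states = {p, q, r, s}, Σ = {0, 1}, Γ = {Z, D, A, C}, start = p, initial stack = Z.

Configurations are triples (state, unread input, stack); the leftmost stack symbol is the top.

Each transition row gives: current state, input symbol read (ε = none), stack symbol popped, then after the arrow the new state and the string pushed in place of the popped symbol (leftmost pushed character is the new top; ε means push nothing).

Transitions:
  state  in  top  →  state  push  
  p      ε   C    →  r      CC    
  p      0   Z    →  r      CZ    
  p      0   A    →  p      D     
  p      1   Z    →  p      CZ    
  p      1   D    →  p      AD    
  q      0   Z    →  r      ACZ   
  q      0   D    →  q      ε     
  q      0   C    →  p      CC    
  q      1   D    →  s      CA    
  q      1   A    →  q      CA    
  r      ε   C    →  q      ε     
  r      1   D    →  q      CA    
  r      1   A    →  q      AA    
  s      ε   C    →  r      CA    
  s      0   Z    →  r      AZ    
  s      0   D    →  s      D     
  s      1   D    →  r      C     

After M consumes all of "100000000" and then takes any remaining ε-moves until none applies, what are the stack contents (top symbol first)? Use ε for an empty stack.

CCCCCCCCCZ

(p, 100000000, Z)
  read 1, top Z: go to p, push CZ → (p, 00000000, CZ)
  ε-move, top C: go to r, push CC → (r, 00000000, CCZ)
  ε-move, top C: go to q, push ε → (q, 00000000, CZ)
  read 0, top C: go to p, push CC → (p, 0000000, CCZ)
  ε-move, top C: go to r, push CC → (r, 0000000, CCCZ)
  ε-move, top C: go to q, push ε → (q, 0000000, CCZ)
  read 0, top C: go to p, push CC → (p, 000000, CCCZ)
  ε-move, top C: go to r, push CC → (r, 000000, CCCCZ)
  ε-move, top C: go to q, push ε → (q, 000000, CCCZ)
  read 0, top C: go to p, push CC → (p, 00000, CCCCZ)
  ε-move, top C: go to r, push CC → (r, 00000, CCCCCZ)
  ε-move, top C: go to q, push ε → (q, 00000, CCCCZ)
  read 0, top C: go to p, push CC → (p, 0000, CCCCCZ)
  ε-move, top C: go to r, push CC → (r, 0000, CCCCCCZ)
  ε-move, top C: go to q, push ε → (q, 0000, CCCCCZ)
  read 0, top C: go to p, push CC → (p, 000, CCCCCCZ)
  ε-move, top C: go to r, push CC → (r, 000, CCCCCCCZ)
  ε-move, top C: go to q, push ε → (q, 000, CCCCCCZ)
  read 0, top C: go to p, push CC → (p, 00, CCCCCCCZ)
  ε-move, top C: go to r, push CC → (r, 00, CCCCCCCCZ)
  ε-move, top C: go to q, push ε → (q, 00, CCCCCCCZ)
  read 0, top C: go to p, push CC → (p, 0, CCCCCCCCZ)
  ε-move, top C: go to r, push CC → (r, 0, CCCCCCCCCZ)
  ε-move, top C: go to q, push ε → (q, 0, CCCCCCCCZ)
  read 0, top C: go to p, push CC → (p, ε, CCCCCCCCCZ)
  ε-move, top C: go to r, push CC → (r, ε, CCCCCCCCCCZ)
  ε-move, top C: go to q, push ε → (q, ε, CCCCCCCCCZ)
All input consumed in state q with stack CCCCCCCCCZ.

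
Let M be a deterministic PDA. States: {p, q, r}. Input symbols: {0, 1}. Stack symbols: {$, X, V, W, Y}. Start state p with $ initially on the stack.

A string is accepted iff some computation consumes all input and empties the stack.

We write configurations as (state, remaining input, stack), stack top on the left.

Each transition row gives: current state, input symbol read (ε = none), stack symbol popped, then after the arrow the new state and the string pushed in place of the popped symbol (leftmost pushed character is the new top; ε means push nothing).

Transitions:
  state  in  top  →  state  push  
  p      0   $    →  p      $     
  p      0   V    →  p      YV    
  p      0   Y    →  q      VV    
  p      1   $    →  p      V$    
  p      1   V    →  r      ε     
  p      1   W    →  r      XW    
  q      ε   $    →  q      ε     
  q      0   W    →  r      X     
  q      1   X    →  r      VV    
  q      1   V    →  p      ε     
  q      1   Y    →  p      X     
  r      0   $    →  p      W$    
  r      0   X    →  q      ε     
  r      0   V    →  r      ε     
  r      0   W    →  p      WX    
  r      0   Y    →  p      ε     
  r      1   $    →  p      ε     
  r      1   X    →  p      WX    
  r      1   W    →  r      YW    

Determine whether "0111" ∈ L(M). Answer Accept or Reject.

(p, 0111, $) ⊢ (p, 111, $) ⊢ (p, 11, V$) ⊢ (r, 1, $) ⊢ (p, ε, ε)
All input consumed and the stack is empty.

Accept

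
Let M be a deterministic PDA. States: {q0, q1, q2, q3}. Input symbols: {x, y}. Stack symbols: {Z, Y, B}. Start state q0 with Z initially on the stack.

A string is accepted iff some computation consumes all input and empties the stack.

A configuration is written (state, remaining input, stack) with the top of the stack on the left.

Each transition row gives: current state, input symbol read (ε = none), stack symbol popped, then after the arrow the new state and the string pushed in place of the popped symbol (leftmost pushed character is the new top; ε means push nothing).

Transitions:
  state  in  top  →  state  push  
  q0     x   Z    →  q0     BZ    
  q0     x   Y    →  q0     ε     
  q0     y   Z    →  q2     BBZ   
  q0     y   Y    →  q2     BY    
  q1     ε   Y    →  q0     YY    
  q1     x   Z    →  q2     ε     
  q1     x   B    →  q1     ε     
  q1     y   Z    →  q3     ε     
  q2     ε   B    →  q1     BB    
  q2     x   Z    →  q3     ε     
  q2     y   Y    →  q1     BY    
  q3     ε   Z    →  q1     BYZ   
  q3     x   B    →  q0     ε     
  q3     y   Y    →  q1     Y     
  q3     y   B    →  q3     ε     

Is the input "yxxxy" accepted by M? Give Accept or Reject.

(q0, yxxxy, Z)
  read y, top Z: go to q2, push BBZ → (q2, xxxy, BBZ)
  ε-move, top B: go to q1, push BB → (q1, xxxy, BBBZ)
  read x, top B: go to q1, push ε → (q1, xxy, BBZ)
  read x, top B: go to q1, push ε → (q1, xy, BZ)
  read x, top B: go to q1, push ε → (q1, y, Z)
  read y, top Z: go to q3, push ε → (q3, ε, ε)
All input consumed and the stack is empty.

Accept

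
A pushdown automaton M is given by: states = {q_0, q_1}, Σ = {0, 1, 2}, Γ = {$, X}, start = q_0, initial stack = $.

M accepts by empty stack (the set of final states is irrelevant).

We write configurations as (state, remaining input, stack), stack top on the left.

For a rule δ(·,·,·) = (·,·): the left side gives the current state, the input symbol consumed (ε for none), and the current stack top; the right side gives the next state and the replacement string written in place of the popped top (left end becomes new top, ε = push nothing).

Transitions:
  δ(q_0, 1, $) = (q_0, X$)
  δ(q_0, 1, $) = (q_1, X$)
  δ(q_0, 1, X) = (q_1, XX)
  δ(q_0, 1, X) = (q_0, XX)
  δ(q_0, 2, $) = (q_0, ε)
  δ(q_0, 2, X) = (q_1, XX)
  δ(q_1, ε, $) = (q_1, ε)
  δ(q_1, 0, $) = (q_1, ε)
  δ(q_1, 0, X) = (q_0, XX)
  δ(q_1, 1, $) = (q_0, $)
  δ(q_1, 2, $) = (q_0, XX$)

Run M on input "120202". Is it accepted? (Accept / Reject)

No computation consumes all input and empties the stack.

Reject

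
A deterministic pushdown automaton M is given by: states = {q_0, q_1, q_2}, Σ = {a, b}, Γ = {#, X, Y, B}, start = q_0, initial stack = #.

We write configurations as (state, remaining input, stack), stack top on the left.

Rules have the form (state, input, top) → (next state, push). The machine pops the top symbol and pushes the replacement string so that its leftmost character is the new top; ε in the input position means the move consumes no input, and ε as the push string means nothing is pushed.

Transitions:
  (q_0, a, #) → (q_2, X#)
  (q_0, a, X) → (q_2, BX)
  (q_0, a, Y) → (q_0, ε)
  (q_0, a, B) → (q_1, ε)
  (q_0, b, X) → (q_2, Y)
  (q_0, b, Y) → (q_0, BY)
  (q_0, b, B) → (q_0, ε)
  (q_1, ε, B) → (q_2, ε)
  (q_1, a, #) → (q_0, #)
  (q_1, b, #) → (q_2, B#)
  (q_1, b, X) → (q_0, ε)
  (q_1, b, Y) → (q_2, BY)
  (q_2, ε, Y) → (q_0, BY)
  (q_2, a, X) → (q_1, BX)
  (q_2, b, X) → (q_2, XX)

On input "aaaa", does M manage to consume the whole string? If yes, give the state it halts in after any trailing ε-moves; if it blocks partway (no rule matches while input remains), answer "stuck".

q_2

(q_0, aaaa, #)
  read a, top #: go to q_2, push X# → (q_2, aaa, X#)
  read a, top X: go to q_1, push BX → (q_1, aa, BX#)
  ε-move, top B: go to q_2, push ε → (q_2, aa, X#)
  read a, top X: go to q_1, push BX → (q_1, a, BX#)
  ε-move, top B: go to q_2, push ε → (q_2, a, X#)
  read a, top X: go to q_1, push BX → (q_1, ε, BX#)
  ε-move, top B: go to q_2, push ε → (q_2, ε, X#)
All input consumed; M is in state q_2.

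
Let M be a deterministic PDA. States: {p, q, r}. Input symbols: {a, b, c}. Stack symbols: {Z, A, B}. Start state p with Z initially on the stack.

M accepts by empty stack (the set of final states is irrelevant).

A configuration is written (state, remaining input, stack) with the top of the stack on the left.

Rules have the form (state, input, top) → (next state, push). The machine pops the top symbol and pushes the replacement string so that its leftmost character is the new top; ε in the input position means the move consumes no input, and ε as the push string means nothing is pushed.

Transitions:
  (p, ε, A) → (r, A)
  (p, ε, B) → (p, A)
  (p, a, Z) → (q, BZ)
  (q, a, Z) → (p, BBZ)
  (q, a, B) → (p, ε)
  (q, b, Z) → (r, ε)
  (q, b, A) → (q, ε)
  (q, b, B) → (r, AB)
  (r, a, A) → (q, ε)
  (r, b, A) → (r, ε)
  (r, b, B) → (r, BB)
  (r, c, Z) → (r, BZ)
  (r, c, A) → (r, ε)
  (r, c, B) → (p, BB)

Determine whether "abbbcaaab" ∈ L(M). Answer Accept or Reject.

Accept

(p, abbbcaaab, Z) ⊢ (q, bbbcaaab, BZ) ⊢ (r, bbcaaab, ABZ) ⊢ (r, bcaaab, BZ) ⊢ (r, caaab, BBZ) ⊢ (p, aaab, BBBZ) ⊢ (p, aaab, ABBZ) ⊢ (r, aaab, ABBZ) ⊢ (q, aab, BBZ) ⊢ (p, ab, BZ) ⊢ (p, ab, AZ) ⊢ (r, ab, AZ) ⊢ (q, b, Z) ⊢ (r, ε, ε)
All input consumed and the stack is empty.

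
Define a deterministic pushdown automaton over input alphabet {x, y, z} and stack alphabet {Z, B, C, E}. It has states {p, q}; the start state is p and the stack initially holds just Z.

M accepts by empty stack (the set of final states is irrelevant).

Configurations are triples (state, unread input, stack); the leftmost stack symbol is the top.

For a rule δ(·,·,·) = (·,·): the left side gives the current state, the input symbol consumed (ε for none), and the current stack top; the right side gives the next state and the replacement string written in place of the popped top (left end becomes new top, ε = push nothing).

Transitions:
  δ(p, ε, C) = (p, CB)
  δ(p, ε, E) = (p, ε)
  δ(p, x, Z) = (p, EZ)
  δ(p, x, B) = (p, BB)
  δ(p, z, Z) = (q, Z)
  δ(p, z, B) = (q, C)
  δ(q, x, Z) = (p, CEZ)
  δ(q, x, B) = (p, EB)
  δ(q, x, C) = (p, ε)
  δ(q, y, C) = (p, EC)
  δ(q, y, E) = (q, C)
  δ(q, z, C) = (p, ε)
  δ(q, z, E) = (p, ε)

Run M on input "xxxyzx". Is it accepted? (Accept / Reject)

Reject

(p, xxxyzx, Z)
  read x, top Z: go to p, push EZ → (p, xxyzx, EZ)
  ε-move, top E: go to p, push ε → (p, xxyzx, Z)
  read x, top Z: go to p, push EZ → (p, xyzx, EZ)
  ε-move, top E: go to p, push ε → (p, xyzx, Z)
  read x, top Z: go to p, push EZ → (p, yzx, EZ)
  ε-move, top E: go to p, push ε → (p, yzx, Z)
No transition applies at (p, yzx, Z); input not fully consumed.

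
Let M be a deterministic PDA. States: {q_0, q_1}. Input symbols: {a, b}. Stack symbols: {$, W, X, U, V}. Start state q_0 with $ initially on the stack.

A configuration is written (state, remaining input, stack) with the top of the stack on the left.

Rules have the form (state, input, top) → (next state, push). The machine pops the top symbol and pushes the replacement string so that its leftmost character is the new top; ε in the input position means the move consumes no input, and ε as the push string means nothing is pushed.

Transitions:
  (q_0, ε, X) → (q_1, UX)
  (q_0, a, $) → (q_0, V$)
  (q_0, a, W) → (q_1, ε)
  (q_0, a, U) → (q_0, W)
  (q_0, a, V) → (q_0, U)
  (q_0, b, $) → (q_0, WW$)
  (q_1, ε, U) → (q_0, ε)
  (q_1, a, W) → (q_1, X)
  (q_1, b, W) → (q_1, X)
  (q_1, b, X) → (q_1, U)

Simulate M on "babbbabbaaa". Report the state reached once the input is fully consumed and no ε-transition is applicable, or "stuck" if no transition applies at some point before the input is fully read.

q_0

(q_0, babbbabbaaa, $) ⊢ (q_0, abbbabbaaa, WW$) ⊢ (q_1, bbbabbaaa, W$) ⊢ (q_1, bbabbaaa, X$) ⊢ (q_1, babbaaa, U$) ⊢ (q_0, babbaaa, $) ⊢ (q_0, abbaaa, WW$) ⊢ (q_1, bbaaa, W$) ⊢ (q_1, baaa, X$) ⊢ (q_1, aaa, U$) ⊢ (q_0, aaa, $) ⊢ (q_0, aa, V$) ⊢ (q_0, a, U$) ⊢ (q_0, ε, W$)
All input consumed; M is in state q_0.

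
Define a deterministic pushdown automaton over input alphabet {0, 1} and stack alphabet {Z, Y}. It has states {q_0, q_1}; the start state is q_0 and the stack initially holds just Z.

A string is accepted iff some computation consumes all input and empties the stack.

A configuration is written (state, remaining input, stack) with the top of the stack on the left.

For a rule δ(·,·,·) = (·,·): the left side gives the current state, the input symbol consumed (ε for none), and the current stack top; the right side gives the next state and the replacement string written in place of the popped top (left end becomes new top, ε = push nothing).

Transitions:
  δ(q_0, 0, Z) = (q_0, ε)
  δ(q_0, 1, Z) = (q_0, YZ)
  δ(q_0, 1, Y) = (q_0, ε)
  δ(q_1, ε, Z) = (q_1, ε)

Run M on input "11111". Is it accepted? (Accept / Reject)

Reject

(q_0, 11111, Z)
  read 1, top Z: go to q_0, push YZ → (q_0, 1111, YZ)
  read 1, top Y: go to q_0, push ε → (q_0, 111, Z)
  read 1, top Z: go to q_0, push YZ → (q_0, 11, YZ)
  read 1, top Y: go to q_0, push ε → (q_0, 1, Z)
  read 1, top Z: go to q_0, push YZ → (q_0, ε, YZ)
All input consumed; stack is YZ, not empty, and no further ε-move applies.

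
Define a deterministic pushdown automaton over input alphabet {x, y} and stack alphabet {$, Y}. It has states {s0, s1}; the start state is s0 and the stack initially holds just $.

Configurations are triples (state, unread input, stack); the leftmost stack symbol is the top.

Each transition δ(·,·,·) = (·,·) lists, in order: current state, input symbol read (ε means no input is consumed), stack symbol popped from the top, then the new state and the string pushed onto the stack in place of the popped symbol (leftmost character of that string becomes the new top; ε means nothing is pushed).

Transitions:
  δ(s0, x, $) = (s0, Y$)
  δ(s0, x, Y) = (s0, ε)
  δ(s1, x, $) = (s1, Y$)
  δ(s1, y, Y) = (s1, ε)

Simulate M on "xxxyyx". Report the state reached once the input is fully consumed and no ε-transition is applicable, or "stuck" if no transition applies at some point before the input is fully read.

stuck

(s0, xxxyyx, $)
  read x, top $: go to s0, push Y$ → (s0, xxyyx, Y$)
  read x, top Y: go to s0, push ε → (s0, xyyx, $)
  read x, top $: go to s0, push Y$ → (s0, yyx, Y$)
No transition for (s0, y, top Y); M blocks with input yyx remaining.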